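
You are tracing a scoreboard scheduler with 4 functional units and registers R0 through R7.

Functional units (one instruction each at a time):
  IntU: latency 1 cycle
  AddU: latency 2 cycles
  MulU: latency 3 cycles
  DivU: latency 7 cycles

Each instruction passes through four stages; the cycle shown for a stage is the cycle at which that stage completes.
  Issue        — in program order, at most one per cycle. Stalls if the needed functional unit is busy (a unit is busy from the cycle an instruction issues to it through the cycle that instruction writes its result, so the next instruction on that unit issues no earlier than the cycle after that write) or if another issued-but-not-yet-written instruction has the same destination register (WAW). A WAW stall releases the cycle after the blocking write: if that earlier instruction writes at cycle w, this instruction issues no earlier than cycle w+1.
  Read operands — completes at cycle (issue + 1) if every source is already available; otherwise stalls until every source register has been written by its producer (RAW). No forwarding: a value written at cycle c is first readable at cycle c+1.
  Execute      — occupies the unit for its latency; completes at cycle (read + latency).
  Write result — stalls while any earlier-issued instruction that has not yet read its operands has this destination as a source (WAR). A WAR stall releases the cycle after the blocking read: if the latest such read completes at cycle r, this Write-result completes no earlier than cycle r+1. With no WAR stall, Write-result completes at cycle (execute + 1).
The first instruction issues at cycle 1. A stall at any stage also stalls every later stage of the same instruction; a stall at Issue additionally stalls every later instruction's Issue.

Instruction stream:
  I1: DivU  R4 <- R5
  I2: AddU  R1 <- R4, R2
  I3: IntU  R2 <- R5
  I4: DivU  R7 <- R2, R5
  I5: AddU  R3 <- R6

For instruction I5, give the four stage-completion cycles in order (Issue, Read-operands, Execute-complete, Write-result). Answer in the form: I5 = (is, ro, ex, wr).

I1  is:1  ro:2  ex:9  wr:10
I2  is:2  ro:11  ex:13  wr:14  — RAW R4: wait I1 write@10
I3  is:3  ro:4  ex:5  wr:12  — WAR R2: wait I2 read@11
I4  is:11  ro:13  ex:20  wr:21  — struct: DivU busy until I1 writes@10, RAW R2: wait I3 write@12
I5  is:15  ro:16  ex:18  wr:19  — struct: AddU busy until I2 writes@14

I5 = (15, 16, 18, 19)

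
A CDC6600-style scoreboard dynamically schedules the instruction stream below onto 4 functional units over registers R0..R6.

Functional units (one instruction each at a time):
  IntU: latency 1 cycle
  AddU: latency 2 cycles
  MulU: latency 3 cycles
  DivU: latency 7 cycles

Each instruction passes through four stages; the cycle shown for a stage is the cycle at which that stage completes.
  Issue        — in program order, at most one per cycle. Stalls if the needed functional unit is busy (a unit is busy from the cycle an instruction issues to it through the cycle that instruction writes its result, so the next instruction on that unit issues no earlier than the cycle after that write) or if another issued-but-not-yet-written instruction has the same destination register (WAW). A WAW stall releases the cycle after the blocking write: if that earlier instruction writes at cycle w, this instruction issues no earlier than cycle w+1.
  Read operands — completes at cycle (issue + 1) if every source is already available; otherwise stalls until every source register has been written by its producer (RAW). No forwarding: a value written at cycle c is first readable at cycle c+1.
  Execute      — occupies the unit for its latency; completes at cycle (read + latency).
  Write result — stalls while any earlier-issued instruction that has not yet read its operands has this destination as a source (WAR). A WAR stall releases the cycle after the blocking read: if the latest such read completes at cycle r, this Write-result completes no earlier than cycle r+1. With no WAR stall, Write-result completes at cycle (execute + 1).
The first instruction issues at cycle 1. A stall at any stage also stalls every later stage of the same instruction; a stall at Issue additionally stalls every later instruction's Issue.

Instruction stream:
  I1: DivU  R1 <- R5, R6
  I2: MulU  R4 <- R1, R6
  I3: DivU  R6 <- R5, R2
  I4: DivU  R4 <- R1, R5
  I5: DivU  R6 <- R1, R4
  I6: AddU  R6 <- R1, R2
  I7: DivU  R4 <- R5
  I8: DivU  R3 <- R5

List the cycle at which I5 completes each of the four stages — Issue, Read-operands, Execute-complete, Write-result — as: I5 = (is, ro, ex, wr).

I5 = (31, 32, 39, 40)

cycle 1: I1→DivU
cycle 2: I1 RO · I2→MulU
cycle 9: I1 EX
cycle 10: I1 WR R1
cycle 11: I2 RO · I3→DivU
cycle 12: I3 RO
cycle 14: I2 EX
cycle 15: I2 WR R4
cycle 19: I3 EX
cycle 20: I3 WR R6
cycle 21: I4→DivU
cycle 22: I4 RO
cycle 29: I4 EX
cycle 30: I4 WR R4
cycle 31: I5→DivU
cycle 32: I5 RO
cycle 39: I5 EX
cycle 40: I5 WR R6
cycle 41: I6→AddU
cycle 42: I6 RO · I7→DivU
cycle 43: I7 RO
cycle 44: I6 EX
cycle 45: I6 WR R6
cycle 50: I7 EX
cycle 51: I7 WR R4
cycle 52: I8→DivU
cycle 53: I8 RO
cycle 60: I8 EX
cycle 61: I8 WR R3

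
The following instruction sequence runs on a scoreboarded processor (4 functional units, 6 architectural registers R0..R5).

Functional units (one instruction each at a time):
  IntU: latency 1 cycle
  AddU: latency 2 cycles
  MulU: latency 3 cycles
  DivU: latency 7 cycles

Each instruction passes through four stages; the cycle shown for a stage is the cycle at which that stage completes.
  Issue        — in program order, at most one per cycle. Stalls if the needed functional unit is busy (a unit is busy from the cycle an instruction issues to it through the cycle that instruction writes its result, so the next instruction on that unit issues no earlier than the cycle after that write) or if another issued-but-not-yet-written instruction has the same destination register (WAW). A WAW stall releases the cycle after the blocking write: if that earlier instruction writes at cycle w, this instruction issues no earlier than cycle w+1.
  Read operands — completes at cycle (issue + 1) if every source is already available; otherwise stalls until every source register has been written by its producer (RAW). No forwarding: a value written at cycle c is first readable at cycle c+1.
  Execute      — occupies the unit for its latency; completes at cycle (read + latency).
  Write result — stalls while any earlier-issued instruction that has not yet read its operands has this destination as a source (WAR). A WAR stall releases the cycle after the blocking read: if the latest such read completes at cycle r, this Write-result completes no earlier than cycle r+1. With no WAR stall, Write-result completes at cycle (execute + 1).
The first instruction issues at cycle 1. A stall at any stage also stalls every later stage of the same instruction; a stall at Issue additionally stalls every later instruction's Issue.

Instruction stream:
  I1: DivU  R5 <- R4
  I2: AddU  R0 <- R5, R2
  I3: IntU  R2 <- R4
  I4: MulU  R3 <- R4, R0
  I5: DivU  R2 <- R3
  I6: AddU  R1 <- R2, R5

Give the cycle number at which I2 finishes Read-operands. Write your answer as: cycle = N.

I1: IS=1 RO=2 EX=9 WR=10
I2: IS=2 RO=11 EX=13 WR=14  [RAW R5: wait I1 write@10]
I3: IS=3 RO=4 EX=5 WR=12  [WAR R2: wait I2 read@11]
I4: IS=4 RO=15 EX=18 WR=19  [RAW R0: wait I2 write@14]
I5: IS=13 RO=20 EX=27 WR=28  [WAW R2: wait I3 write@12; RAW R3: wait I4 write@19]
I6: IS=15 RO=29 EX=31 WR=32  [struct: AddU busy until I2 writes@14; RAW R2: wait I5 write@28]

cycle = 11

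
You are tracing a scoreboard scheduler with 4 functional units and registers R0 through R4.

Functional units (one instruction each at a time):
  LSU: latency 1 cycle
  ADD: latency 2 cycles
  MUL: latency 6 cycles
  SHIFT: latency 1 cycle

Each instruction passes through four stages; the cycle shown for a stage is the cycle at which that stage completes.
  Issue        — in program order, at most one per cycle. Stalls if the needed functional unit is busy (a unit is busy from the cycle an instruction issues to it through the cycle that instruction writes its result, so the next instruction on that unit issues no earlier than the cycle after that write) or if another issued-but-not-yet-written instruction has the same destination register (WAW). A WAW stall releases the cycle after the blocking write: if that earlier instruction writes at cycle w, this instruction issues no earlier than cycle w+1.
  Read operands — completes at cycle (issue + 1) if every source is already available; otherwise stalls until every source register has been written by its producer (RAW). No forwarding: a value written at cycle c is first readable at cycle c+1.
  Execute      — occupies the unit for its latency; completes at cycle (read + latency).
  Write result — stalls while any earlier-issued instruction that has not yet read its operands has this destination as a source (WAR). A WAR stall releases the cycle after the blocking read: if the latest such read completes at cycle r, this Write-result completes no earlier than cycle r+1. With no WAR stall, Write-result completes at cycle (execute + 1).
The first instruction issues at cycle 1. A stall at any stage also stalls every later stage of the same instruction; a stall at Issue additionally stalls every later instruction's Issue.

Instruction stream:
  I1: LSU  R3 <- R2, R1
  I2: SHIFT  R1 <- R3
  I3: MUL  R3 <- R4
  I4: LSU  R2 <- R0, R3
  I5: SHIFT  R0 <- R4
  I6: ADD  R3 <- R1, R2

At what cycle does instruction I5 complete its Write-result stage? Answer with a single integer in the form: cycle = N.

  I1 | 1 | 2 | 3 | 4
  I2 | 2 | 5 | 6 | 7   RAW R3: wait I1 write@4
  I3 | 5 | 6 | 12 | 13   WAW R3: wait I1 write@4
  I4 | 6 | 14 | 15 | 16   RAW R3: wait I3 write@13
  I5 | 8 | 9 | 10 | 15   struct: SHIFT busy until I2 writes@7 · WAR R0: wait I4 read@14
  I6 | 14 | 17 | 19 | 20   WAW R3: wait I3 write@13 · RAW R2: wait I4 write@16

cycle = 15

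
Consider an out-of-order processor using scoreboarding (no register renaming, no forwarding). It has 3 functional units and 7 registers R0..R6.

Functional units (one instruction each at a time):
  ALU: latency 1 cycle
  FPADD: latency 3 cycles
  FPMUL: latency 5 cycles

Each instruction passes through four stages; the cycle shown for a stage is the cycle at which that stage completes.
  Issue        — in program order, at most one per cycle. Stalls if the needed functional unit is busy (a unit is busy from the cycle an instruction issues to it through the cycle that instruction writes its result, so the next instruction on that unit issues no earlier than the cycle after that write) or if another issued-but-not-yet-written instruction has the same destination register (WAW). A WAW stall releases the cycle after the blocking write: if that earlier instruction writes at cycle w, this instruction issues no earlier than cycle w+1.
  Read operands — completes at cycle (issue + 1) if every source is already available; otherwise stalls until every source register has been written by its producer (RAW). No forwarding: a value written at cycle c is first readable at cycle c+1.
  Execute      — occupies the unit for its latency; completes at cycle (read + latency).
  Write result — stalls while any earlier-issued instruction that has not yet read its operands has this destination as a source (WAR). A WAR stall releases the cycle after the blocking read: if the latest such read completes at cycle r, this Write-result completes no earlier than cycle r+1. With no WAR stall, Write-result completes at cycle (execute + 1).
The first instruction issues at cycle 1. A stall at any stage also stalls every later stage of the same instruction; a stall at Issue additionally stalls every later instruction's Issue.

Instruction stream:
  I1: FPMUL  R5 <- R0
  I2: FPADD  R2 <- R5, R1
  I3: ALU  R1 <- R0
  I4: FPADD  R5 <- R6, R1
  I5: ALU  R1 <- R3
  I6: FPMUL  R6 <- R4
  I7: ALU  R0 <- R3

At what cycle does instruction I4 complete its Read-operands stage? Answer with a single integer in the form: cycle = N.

c1: issue I1 (FPMUL)
c2: I1 read-ops; issue I2 (FPADD)
c3: issue I3 (ALU)
c4: I3 read-ops
c5: I3 finished on ALU
c7: I1 finished on FPMUL
c8: I1→R5
c9: I2 read-ops
c10: I3→R1
c12: I2 finished on FPADD
c13: I2→R2
c14: issue I4 (FPADD)
c15: I4 read-ops; issue I5 (ALU)
c16: I5 read-ops; issue I6 (FPMUL)
c17: I5 finished on ALU; I6 read-ops
c18: I4 finished on FPADD; I5→R1
c19: I4→R5; issue I7 (ALU)
c20: I7 read-ops
c21: I7 finished on ALU
c22: I6 finished on FPMUL; I7→R0
c23: I6→R6

cycle = 15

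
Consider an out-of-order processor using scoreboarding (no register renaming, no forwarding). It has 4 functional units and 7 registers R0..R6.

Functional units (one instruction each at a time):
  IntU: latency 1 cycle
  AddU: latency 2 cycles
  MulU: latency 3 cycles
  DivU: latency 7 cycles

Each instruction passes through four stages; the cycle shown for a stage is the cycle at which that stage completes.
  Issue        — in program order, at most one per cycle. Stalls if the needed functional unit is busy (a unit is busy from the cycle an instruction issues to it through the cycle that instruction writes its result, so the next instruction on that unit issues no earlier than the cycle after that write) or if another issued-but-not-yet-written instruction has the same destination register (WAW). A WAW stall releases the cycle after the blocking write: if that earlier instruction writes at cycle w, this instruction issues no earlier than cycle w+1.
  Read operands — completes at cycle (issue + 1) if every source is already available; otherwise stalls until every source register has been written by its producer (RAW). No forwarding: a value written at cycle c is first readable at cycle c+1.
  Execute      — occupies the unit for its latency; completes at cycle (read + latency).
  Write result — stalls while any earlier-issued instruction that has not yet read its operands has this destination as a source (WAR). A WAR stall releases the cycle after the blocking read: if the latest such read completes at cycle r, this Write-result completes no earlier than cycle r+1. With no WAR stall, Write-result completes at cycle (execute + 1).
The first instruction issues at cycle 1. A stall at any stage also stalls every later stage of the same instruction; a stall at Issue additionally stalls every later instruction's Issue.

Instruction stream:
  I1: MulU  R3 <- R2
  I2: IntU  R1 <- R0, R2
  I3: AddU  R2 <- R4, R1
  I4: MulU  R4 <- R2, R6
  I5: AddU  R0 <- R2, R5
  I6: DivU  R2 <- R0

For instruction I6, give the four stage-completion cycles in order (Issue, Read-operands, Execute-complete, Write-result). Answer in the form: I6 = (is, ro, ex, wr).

[1] I1 dispatched to MulU
[2] I1 operands ready; I2 dispatched to IntU
[3] I2 operands ready; I3 dispatched to AddU
[4] I2 complete
[5] I1 complete; R1←I2
[6] R3←I1; I3 operands ready
[7] I4 dispatched to MulU
[8] I3 complete
[9] R2←I3
[10] I4 operands ready; I5 dispatched to AddU
[11] I5 operands ready; I6 dispatched to DivU
[13] I4 complete; I5 complete
[14] R4←I4; R0←I5
[15] I6 operands ready
[22] I6 complete
[23] R2←I6

I6 = (11, 15, 22, 23)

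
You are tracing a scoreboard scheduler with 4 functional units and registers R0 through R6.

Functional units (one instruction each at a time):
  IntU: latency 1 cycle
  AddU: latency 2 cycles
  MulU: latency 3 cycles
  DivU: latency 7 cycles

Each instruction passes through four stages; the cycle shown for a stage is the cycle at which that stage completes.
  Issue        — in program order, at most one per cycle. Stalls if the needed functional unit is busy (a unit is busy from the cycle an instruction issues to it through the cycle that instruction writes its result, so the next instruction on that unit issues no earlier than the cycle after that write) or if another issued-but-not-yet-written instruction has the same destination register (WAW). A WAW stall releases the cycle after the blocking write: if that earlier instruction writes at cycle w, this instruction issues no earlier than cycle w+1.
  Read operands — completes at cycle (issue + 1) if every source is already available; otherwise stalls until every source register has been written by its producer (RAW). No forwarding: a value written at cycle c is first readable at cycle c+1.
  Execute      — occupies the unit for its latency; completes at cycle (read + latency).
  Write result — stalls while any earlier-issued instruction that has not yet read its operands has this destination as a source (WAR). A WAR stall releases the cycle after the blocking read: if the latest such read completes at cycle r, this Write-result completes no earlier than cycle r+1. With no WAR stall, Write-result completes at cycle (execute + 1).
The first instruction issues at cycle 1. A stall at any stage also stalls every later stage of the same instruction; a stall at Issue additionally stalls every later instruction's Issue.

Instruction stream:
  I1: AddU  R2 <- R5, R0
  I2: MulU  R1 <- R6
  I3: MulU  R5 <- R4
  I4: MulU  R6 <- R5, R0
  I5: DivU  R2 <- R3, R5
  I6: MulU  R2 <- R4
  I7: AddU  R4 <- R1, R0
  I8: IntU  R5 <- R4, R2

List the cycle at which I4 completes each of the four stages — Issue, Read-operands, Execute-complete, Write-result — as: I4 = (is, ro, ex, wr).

[1] I1→AddU
[2] I1 RO | I2→MulU
[3] I2 RO
[4] I1 EX
[5] I1 WR R2
[6] I2 EX
[7] I2 WR R1
[8] I3→MulU
[9] I3 RO
[12] I3 EX
[13] I3 WR R5
[14] I4→MulU
[15] I4 RO | I5→DivU
[16] I5 RO
[18] I4 EX
[19] I4 WR R6
[23] I5 EX
[24] I5 WR R2
[25] I6→MulU
[26] I6 RO | I7→AddU
[27] I7 RO | I8→IntU
[29] I6 EX | I7 EX
[30] I6 WR R2 | I7 WR R4
[31] I8 RO
[32] I8 EX
[33] I8 WR R5

I4 = (14, 15, 18, 19)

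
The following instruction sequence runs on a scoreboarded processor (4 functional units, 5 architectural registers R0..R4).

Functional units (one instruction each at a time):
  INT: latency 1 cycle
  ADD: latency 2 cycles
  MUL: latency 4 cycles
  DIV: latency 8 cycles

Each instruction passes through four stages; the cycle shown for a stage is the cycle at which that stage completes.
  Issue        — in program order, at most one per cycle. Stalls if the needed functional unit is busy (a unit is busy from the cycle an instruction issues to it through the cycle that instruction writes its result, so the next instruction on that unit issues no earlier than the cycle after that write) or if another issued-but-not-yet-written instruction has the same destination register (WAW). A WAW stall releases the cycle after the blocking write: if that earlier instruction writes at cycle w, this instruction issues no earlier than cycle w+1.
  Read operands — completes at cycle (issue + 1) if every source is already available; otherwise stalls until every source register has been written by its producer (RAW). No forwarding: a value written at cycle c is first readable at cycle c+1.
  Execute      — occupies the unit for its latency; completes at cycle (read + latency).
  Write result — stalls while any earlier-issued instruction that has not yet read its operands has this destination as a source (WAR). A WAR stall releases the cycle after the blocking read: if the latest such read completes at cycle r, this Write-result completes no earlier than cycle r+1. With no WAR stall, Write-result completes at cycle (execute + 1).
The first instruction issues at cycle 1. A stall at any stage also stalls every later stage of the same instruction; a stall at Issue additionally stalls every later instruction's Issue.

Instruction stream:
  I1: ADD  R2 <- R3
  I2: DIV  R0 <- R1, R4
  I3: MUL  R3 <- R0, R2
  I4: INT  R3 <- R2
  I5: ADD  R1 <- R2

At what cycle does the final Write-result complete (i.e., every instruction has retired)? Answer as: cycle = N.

cycle = 24

c1: I1→ADD
c2: I1 RO; I2→DIV
c3: I2 RO; I3→MUL
c4: I1 EX
c5: I1 WR R2
c11: I2 EX
c12: I2 WR R0
c13: I3 RO
c17: I3 EX
c18: I3 WR R3
c19: I4→INT
c20: I4 RO; I5→ADD
c21: I4 EX; I5 RO
c22: I4 WR R3
c23: I5 EX
c24: I5 WR R1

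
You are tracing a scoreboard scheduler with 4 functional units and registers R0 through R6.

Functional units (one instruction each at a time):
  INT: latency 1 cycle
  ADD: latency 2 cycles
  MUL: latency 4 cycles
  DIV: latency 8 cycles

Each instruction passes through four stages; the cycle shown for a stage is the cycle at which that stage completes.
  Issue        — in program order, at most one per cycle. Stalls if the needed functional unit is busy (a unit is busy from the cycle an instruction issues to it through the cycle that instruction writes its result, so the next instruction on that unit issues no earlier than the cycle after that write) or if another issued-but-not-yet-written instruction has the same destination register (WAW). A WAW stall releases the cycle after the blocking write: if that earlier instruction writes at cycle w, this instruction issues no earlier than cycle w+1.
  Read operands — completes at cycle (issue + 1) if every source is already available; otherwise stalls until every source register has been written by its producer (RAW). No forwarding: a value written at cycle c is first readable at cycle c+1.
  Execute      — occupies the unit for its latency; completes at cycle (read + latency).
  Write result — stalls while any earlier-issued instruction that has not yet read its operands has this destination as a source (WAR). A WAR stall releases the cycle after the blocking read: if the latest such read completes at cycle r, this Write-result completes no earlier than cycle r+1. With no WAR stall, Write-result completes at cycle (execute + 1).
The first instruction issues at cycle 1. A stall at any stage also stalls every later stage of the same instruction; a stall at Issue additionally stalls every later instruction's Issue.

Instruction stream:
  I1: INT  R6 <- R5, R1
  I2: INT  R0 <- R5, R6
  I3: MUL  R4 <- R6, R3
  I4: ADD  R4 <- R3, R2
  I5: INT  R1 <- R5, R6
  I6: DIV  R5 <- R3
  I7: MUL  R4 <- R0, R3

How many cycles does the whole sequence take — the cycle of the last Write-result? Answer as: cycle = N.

cycle = 25

I1  is:1  ro:2  ex:3  wr:4
I2  is:5  ro:6  ex:7  wr:8  — struct: INT busy until I1 writes@4
I3  is:6  ro:7  ex:11  wr:12
I4  is:13  ro:14  ex:16  wr:17  — WAW R4: wait I3 write@12
I5  is:14  ro:15  ex:16  wr:17
I6  is:15  ro:16  ex:24  wr:25
I7  is:18  ro:19  ex:23  wr:24  — WAW R4: wait I4 write@17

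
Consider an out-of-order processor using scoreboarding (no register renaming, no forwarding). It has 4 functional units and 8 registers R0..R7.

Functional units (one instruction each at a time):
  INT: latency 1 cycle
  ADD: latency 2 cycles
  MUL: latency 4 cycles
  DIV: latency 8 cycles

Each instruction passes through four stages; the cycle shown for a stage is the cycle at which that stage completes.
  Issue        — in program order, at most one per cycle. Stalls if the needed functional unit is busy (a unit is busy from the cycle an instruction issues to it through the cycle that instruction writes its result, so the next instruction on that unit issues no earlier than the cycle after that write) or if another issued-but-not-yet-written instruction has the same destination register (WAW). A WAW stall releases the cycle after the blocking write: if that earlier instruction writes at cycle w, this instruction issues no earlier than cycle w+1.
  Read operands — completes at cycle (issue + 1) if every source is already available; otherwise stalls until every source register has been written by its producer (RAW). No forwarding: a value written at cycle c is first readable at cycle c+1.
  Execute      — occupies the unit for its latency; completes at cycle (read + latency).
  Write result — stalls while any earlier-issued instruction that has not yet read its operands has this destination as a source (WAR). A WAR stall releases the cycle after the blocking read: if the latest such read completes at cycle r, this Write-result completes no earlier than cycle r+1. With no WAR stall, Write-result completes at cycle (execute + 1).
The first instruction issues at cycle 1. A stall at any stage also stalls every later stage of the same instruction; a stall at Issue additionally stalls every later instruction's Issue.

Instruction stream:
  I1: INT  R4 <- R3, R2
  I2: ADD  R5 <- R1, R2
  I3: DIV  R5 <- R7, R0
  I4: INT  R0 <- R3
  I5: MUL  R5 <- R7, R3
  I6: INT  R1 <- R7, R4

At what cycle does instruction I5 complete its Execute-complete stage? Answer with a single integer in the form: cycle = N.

cycle = 23

I1 -> (1, 2, 3, 4)
I2 -> (2, 3, 5, 6)
I3 -> (7, 8, 16, 17)  // WAW R5: wait I2 write@6
I4 -> (8, 9, 10, 11)
I5 -> (18, 19, 23, 24)  // WAW R5: wait I3 write@17
I6 -> (19, 20, 21, 22)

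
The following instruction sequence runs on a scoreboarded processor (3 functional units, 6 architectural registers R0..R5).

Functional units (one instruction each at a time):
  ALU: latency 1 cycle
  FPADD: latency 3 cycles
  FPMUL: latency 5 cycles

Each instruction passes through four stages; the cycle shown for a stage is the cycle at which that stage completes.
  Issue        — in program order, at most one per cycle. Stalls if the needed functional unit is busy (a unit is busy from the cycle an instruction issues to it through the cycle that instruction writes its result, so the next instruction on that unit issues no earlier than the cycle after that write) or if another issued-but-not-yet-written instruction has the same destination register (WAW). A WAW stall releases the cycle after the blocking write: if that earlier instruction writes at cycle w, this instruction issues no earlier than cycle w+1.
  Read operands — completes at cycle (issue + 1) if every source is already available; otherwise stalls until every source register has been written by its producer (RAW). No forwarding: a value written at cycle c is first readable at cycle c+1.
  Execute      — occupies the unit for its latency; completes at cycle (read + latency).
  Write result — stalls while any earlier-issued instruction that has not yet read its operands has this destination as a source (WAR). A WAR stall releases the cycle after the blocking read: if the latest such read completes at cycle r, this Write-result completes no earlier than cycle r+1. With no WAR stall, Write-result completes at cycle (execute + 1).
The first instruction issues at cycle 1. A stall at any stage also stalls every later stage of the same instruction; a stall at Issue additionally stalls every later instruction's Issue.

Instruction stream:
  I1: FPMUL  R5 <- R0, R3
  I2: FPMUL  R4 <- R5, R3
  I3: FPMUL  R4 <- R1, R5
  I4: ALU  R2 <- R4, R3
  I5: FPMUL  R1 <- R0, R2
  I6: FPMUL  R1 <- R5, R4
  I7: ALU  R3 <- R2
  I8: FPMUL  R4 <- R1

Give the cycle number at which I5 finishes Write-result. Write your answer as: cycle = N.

c1: I1 issues→FPMUL
c2: I1 reads
c7: I1 exec-done
c8: I1 writes R5
c9: I2 issues→FPMUL
c10: I2 reads
c15: I2 exec-done
c16: I2 writes R4
c17: I3 issues→FPMUL
c18: I3 reads; I4 issues→ALU
c23: I3 exec-done
c24: I3 writes R4
c25: I4 reads; I5 issues→FPMUL
c26: I4 exec-done
c27: I4 writes R2
c28: I5 reads
c33: I5 exec-done
c34: I5 writes R1
c35: I6 issues→FPMUL
c36: I6 reads; I7 issues→ALU
c37: I7 reads
c38: I7 exec-done
c39: I7 writes R3
c41: I6 exec-done
c42: I6 writes R1
c43: I8 issues→FPMUL
c44: I8 reads
c49: I8 exec-done
c50: I8 writes R4

cycle = 34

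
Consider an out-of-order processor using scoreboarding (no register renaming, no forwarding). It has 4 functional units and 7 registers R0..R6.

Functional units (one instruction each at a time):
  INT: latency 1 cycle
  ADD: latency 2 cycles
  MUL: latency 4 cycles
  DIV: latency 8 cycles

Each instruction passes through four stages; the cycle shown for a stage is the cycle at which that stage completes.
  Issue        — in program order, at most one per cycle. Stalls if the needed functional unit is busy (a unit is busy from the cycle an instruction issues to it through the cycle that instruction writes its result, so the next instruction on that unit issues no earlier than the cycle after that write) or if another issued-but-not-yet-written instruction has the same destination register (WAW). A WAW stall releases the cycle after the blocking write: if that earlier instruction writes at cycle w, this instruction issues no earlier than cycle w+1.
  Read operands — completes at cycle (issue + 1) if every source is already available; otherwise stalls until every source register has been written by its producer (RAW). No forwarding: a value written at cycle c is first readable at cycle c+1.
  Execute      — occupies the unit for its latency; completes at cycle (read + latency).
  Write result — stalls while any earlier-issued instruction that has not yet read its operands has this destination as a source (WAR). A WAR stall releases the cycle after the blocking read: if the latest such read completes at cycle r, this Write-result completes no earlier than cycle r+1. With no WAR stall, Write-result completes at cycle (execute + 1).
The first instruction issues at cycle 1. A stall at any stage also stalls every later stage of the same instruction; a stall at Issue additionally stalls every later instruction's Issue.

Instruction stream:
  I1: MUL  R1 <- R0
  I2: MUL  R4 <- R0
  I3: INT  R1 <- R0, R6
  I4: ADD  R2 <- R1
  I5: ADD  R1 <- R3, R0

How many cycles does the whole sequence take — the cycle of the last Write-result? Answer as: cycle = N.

cycle = 21

  I1 | 1 | 2 | 6 | 7
  I2 | 8 | 9 | 13 | 14   struct: MUL busy until I1 writes@7
  I3 | 9 | 10 | 11 | 12
  I4 | 10 | 13 | 15 | 16   RAW R1: wait I3 write@12
  I5 | 17 | 18 | 20 | 21   struct: ADD busy until I4 writes@16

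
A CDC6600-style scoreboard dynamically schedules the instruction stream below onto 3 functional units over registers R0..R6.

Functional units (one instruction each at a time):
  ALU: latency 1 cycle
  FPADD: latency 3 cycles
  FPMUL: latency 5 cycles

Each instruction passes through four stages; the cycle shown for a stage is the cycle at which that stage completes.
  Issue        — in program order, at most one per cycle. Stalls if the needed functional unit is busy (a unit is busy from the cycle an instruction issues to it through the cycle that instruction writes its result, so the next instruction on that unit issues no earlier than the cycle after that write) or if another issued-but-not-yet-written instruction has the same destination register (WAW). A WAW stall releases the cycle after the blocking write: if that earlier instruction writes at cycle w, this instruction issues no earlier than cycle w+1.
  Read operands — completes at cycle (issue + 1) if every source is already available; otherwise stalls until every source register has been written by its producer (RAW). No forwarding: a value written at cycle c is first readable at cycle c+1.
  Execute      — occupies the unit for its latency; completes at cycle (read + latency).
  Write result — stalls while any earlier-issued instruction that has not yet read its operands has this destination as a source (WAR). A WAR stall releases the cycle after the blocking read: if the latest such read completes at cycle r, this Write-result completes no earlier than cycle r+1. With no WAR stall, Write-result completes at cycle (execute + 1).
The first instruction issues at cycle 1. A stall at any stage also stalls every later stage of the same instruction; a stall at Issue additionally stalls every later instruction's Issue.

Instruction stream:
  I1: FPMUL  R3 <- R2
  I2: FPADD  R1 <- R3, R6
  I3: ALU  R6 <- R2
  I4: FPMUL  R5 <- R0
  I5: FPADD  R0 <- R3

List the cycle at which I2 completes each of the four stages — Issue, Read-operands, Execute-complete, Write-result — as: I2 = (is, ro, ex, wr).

I2 = (2, 9, 12, 13)

1) issue 1, read 2, done 7, write 8
2) issue 2, read 9, done 12, write 13  <RAW R3: wait I1 write@8>
3) issue 3, read 4, done 5, write 10  <WAR R6: wait I2 read@9>
4) issue 9, read 10, done 15, write 16  <struct: FPMUL busy until I1 writes@8>
5) issue 14, read 15, done 18, write 19  <struct: FPADD busy until I2 writes@13>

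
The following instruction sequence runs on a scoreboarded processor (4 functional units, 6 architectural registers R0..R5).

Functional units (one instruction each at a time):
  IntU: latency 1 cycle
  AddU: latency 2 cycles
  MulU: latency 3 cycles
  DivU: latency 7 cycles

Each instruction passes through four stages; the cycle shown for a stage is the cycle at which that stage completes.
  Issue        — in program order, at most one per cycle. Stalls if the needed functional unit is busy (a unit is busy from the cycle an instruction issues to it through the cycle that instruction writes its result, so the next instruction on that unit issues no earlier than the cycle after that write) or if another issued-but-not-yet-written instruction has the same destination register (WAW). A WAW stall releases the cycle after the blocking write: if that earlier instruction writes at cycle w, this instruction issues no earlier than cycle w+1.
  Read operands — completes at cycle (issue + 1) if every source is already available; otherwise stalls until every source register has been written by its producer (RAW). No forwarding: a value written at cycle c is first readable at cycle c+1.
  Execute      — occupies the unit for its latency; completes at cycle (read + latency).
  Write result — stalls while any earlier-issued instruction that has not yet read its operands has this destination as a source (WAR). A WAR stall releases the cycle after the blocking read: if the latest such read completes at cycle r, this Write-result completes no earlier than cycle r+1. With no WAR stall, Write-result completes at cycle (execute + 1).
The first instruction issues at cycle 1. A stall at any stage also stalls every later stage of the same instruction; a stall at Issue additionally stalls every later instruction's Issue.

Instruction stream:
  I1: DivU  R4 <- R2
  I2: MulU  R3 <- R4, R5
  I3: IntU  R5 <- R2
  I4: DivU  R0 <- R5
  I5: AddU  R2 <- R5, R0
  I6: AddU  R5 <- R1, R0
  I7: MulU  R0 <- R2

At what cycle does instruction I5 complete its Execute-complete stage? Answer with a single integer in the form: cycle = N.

t=1  issue I1 (DivU)
t=2  I1 read-ops; issue I2 (MulU)
t=3  issue I3 (IntU)
t=4  I3 read-ops
t=5  I3 finished on IntU
t=9  I1 finished on DivU
t=10  I1→R4
t=11  I2 read-ops; issue I4 (DivU)
t=12  I3→R5; issue I5 (AddU)
t=13  I4 read-ops
t=14  I2 finished on MulU
t=15  I2→R3
t=20  I4 finished on DivU
t=21  I4→R0
t=22  I5 read-ops
t=24  I5 finished on AddU
t=25  I5→R2
t=26  issue I6 (AddU)
t=27  I6 read-ops; issue I7 (MulU)
t=28  I7 read-ops
t=29  I6 finished on AddU
t=30  I6→R5
t=31  I7 finished on MulU
t=32  I7→R0

cycle = 24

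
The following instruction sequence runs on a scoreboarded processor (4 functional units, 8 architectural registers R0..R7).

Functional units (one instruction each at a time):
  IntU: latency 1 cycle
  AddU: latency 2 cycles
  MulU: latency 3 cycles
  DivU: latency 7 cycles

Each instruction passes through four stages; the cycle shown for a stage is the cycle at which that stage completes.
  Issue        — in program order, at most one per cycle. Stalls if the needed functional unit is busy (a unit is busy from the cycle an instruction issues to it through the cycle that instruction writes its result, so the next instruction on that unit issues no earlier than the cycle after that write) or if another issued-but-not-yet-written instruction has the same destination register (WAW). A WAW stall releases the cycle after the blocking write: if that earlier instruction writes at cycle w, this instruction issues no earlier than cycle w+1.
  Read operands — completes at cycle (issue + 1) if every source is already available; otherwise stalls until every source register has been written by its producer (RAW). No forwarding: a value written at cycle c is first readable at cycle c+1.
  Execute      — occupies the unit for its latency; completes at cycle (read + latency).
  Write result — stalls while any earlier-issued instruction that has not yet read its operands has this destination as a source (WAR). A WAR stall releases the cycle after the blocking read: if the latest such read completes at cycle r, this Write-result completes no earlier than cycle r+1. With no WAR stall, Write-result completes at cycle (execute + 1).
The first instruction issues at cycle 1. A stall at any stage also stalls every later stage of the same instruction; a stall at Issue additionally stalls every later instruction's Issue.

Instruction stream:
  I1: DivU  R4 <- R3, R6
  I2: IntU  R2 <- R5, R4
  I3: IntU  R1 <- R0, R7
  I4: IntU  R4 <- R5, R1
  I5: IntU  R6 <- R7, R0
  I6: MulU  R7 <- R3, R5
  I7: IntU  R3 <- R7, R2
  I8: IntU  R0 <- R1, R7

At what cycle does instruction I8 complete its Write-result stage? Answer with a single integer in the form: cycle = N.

cycle = 35

cycle 1: I1 dispatched to DivU
cycle 2: I1 operands ready · I2 dispatched to IntU
cycle 9: I1 complete
cycle 10: R4←I1
cycle 11: I2 operands ready
cycle 12: I2 complete
cycle 13: R2←I2
cycle 14: I3 dispatched to IntU
cycle 15: I3 operands ready
cycle 16: I3 complete
cycle 17: R1←I3
cycle 18: I4 dispatched to IntU
cycle 19: I4 operands ready
cycle 20: I4 complete
cycle 21: R4←I4
cycle 22: I5 dispatched to IntU
cycle 23: I5 operands ready · I6 dispatched to MulU
cycle 24: I5 complete · I6 operands ready
cycle 25: R6←I5
cycle 26: I7 dispatched to IntU
cycle 27: I6 complete
cycle 28: R7←I6
cycle 29: I7 operands ready
cycle 30: I7 complete
cycle 31: R3←I7
cycle 32: I8 dispatched to IntU
cycle 33: I8 operands ready
cycle 34: I8 complete
cycle 35: R0←I8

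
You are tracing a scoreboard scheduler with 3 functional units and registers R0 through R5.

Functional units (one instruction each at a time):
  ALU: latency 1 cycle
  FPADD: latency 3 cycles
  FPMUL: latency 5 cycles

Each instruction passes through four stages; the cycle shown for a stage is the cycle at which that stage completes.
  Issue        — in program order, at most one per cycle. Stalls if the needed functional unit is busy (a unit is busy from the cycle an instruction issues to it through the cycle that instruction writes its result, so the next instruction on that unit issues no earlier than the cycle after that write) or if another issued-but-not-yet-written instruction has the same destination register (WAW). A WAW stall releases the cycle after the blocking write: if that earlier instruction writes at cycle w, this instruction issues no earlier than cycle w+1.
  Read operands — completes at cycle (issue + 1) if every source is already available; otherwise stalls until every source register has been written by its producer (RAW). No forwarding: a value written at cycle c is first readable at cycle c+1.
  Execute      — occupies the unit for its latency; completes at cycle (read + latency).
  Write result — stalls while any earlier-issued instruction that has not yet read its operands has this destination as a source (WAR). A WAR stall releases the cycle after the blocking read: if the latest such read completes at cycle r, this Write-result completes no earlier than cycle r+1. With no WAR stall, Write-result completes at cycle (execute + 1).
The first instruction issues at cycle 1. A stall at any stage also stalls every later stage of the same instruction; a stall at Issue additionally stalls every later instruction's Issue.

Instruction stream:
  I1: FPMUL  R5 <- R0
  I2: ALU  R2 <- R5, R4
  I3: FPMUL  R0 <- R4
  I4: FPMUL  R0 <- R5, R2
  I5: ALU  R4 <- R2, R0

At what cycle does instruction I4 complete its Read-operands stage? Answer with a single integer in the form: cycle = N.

cycle = 18

cycle 1: I1 dispatched to FPMUL
cycle 2: I1 operands ready | I2 dispatched to ALU
cycle 7: I1 complete
cycle 8: R5←I1
cycle 9: I2 operands ready | I3 dispatched to FPMUL
cycle 10: I2 complete | I3 operands ready
cycle 11: R2←I2
cycle 15: I3 complete
cycle 16: R0←I3
cycle 17: I4 dispatched to FPMUL
cycle 18: I4 operands ready | I5 dispatched to ALU
cycle 23: I4 complete
cycle 24: R0←I4
cycle 25: I5 operands ready
cycle 26: I5 complete
cycle 27: R4←I5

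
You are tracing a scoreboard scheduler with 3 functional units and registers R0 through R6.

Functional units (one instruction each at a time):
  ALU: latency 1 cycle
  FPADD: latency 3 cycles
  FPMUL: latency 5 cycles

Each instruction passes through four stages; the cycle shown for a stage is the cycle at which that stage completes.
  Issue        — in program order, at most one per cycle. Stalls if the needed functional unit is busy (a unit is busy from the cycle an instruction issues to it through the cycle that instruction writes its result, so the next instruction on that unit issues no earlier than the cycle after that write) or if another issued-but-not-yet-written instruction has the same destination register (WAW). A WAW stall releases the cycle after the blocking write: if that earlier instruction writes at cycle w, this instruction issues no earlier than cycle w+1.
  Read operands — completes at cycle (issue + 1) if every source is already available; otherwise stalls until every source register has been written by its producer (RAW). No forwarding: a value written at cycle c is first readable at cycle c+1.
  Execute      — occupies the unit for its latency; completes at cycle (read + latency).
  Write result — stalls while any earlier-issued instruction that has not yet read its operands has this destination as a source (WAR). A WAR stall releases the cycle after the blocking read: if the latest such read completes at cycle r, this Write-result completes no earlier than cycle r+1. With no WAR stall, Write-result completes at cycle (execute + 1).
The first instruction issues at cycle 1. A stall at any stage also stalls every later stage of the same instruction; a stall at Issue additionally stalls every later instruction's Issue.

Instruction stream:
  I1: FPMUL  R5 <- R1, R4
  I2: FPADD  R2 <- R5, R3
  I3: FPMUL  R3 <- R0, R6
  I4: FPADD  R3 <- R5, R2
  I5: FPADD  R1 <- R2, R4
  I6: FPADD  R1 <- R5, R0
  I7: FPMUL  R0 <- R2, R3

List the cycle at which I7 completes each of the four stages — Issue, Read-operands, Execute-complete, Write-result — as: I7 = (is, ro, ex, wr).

I7 = (30, 31, 36, 37)

[1] I1→FPMUL
[2] I1 RO; I2→FPADD
[7] I1 EX
[8] I1 WR R5
[9] I2 RO; I3→FPMUL
[10] I3 RO
[12] I2 EX
[13] I2 WR R2
[15] I3 EX
[16] I3 WR R3
[17] I4→FPADD
[18] I4 RO
[21] I4 EX
[22] I4 WR R3
[23] I5→FPADD
[24] I5 RO
[27] I5 EX
[28] I5 WR R1
[29] I6→FPADD
[30] I6 RO; I7→FPMUL
[31] I7 RO
[33] I6 EX
[34] I6 WR R1
[36] I7 EX
[37] I7 WR R0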